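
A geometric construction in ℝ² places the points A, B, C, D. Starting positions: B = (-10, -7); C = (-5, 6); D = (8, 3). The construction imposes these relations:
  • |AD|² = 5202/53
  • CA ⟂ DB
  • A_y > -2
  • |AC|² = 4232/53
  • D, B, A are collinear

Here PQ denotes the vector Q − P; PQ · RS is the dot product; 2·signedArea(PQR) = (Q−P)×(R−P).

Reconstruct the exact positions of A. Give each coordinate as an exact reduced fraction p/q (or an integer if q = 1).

1. A_x = -35/53  [D, B, A are collinear ∩ CA ⟂ DB]
2. A_y = -96/53  [D, B, A are collinear ∩ CA ⟂ DB]
   → A = (-35/53, -96/53)

A = (-35/53, -96/53)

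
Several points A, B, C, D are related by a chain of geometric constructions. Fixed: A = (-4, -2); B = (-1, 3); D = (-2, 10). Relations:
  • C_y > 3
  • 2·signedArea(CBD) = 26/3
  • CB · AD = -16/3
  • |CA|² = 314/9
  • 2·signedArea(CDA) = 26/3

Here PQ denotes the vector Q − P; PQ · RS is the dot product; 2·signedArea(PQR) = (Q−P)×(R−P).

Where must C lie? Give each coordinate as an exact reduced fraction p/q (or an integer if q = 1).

C = (-7/3, 11/3)

1. C_x = -7/3  [2·signedArea(CDA) = 26/3 ∩ 2·signedArea(CBD) = 26/3]
2. C_y = 11/3  [2·signedArea(CDA) = 26/3 ∩ 2·signedArea(CBD) = 26/3]
   → C = (-7/3, 11/3)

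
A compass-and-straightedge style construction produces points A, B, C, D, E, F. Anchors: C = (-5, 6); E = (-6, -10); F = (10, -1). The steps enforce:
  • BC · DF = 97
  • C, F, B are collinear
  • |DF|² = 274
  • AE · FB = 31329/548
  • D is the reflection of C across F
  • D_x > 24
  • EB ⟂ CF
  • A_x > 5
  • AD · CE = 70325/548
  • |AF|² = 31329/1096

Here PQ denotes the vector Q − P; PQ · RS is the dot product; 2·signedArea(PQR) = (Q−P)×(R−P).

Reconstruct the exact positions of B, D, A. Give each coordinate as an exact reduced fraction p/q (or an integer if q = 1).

A = (2825/548, 691/548)
B = (85/274, 965/274)
D = (25, -8)

1. B_x = 85/274  [C, F, B are collinear ∩ EB ⟂ CF]
2. B_y = 965/274  [C, F, B are collinear ∩ EB ⟂ CF]
   → B = (85/274, 965/274)
3. D_x = 25  [D is the reflection of C across F]
4. D_y = -8  [D is the reflection of C across F]
   → D = (25, -8)
5. A_x = 2825/548  [AE · FB = 31329/548 ∩ AD · CE = 70325/548]
6. A_y = 691/548  [AE · FB = 31329/548 ∩ AD · CE = 70325/548]
   → A = (2825/548, 691/548)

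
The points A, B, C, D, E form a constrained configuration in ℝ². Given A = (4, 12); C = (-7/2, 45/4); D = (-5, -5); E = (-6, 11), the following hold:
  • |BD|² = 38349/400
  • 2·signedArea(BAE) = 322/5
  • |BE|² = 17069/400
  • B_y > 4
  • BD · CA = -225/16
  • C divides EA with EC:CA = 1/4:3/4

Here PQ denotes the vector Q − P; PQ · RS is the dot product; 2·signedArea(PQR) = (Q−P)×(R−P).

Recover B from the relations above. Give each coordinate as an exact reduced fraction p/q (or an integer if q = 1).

1. B_x = -41/10  [2·signedArea(BAE) = 322/5 ∩ BD · CA = -225/16]
2. B_y = 19/4  [2·signedArea(BAE) = 322/5 ∩ BD · CA = -225/16]
   → B = (-41/10, 19/4)

B = (-41/10, 19/4)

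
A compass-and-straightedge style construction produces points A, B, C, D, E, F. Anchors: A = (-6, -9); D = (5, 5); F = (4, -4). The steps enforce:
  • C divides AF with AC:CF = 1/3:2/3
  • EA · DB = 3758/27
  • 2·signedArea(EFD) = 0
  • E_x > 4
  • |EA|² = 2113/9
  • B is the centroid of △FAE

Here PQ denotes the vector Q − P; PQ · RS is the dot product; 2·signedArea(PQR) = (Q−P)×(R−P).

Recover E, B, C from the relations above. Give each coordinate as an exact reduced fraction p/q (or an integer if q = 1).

B = (8/9, -11/3)
C = (-8/3, -22/3)
E = (14/3, 2)

1. E_x = 14/3  [line -9·x + 1·y + 40 = 0 ∩ |EA|² = 2113/9]
2. E_y = 2  [line -9·x + 1·y + 40 = 0 ∩ |EA|² = 2113/9]
   → E = (14/3, 2)
3. B_x = 8/9  [B is the centroid of △FAE]
4. B_y = -11/3  [B is the centroid of △FAE]
   → B = (8/9, -11/3)
5. C_x = -8/3  [C divides AF with AC:CF = 1/3:2/3]
6. C_y = -22/3  [C divides AF with AC:CF = 1/3:2/3]
   → C = (-8/3, -22/3)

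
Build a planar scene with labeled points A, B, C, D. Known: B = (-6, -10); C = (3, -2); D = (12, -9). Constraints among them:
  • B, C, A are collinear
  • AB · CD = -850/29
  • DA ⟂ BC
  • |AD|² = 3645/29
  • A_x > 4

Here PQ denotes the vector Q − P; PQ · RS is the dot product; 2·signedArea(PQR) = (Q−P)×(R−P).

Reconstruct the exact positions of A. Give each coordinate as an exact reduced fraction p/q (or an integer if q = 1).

1. A_x = 132/29  [B, C, A are collinear ∩ DA ⟂ BC]
2. A_y = -18/29  [B, C, A are collinear ∩ DA ⟂ BC]
   → A = (132/29, -18/29)

A = (132/29, -18/29)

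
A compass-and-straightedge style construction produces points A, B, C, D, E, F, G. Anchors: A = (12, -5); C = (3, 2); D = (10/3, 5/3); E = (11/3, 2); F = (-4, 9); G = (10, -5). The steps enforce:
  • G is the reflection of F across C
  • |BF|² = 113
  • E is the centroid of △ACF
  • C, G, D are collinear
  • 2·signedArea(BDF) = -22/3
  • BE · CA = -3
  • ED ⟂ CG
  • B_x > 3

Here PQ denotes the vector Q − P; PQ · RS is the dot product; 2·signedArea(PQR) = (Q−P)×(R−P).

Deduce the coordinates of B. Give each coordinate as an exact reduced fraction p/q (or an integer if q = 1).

B = (4, 2)

1. B_x = 4  [2·signedArea(BDF) = -22/3 ∩ BE · CA = -3]
2. B_y = 2  [2·signedArea(BDF) = -22/3 ∩ BE · CA = -3]
   → B = (4, 2)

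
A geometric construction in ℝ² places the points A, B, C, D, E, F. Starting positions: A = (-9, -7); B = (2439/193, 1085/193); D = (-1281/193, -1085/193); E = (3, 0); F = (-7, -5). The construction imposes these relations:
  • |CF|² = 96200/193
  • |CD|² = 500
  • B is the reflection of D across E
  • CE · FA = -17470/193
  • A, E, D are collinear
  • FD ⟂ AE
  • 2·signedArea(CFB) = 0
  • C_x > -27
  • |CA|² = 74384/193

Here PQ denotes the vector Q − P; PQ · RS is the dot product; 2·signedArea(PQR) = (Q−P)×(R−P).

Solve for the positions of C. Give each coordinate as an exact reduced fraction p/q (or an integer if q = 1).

1. C_x = -5141/193  [2·signedArea(CFB) = 0 ∩ CE · FA = -17470/193]
2. C_y = -3015/193  [2·signedArea(CFB) = 0 ∩ CE · FA = -17470/193]
   → C = (-5141/193, -3015/193)

C = (-5141/193, -3015/193)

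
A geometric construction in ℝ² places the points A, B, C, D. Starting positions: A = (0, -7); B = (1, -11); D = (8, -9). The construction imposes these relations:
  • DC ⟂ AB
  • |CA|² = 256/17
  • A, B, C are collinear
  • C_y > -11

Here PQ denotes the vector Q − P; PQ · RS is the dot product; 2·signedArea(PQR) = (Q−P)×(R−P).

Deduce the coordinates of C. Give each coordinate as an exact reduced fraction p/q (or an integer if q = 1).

C = (16/17, -183/17)

1. C_x = 16/17  [A, B, C are collinear ∩ DC ⟂ AB]
2. C_y = -183/17  [A, B, C are collinear ∩ DC ⟂ AB]
   → C = (16/17, -183/17)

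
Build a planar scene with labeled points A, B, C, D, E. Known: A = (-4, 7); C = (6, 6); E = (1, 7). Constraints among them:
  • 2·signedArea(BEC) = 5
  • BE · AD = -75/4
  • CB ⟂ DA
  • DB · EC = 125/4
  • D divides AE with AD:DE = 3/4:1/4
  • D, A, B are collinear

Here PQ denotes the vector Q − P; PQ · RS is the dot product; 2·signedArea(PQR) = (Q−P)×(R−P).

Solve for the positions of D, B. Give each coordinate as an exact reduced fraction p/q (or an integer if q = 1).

B = (6, 7)
D = (-1/4, 7)

1. D_x = -1/4  [D divides AE with AD:DE = 3/4:1/4]
2. D_y = 7  [D divides AE with AD:DE = 3/4:1/4]
   → D = (-1/4, 7)
3. B_x = 6  [D, A, B are collinear ∩ CB ⟂ DA]
4. B_y = 7  [D, A, B are collinear ∩ CB ⟂ DA]
   → B = (6, 7)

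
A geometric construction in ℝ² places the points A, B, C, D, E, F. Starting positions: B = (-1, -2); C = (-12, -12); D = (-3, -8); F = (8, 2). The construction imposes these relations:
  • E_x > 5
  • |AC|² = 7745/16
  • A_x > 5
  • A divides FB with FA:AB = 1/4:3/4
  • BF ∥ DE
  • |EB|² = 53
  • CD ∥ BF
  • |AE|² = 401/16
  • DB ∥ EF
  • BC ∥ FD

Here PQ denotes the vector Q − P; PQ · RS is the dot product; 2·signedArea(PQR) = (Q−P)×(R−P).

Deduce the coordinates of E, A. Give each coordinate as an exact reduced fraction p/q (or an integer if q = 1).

A = (23/4, 1)
E = (6, -4)

1. E_x = 6  [DB ∥ EF ∩ BF ∥ DE]
2. E_y = -4  [DB ∥ EF ∩ BF ∥ DE]
   → E = (6, -4)
3. A_x = 23/4  [A divides FB with FA:AB = 1/4:3/4]
4. A_y = 1  [A divides FB with FA:AB = 1/4:3/4]
   → A = (23/4, 1)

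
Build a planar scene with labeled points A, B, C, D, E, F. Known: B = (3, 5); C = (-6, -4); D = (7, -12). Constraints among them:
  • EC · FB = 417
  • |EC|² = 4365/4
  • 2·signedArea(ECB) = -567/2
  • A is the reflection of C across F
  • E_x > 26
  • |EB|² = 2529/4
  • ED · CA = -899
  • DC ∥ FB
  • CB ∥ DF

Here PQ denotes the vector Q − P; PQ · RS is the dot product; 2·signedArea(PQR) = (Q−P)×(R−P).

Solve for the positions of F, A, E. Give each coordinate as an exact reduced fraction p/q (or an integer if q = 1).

1. F_x = 16  [DC ∥ FB ∩ CB ∥ DF]
2. F_y = -3  [DC ∥ FB ∩ CB ∥ DF]
   → F = (16, -3)
3. A_x = 38  [A is the reflection of C across F]
4. A_y = -2  [A is the reflection of C across F]
   → A = (38, -2)
5. E_x = 27  [EC · FB = 417 ∩ 2·signedArea(ECB) = -567/2]
6. E_y = -5/2  [EC · FB = 417 ∩ 2·signedArea(ECB) = -567/2]
   → E = (27, -5/2)

A = (38, -2)
E = (27, -5/2)
F = (16, -3)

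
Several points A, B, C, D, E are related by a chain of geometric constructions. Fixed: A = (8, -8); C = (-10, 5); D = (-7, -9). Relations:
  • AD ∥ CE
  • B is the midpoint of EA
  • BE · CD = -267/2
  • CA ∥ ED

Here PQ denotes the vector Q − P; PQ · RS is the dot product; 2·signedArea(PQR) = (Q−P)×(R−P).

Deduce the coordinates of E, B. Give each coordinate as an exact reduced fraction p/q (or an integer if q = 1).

B = (-17/2, -2)
E = (-25, 4)

1. E_x = -25  [CA ∥ ED ∩ AD ∥ CE]
2. E_y = 4  [CA ∥ ED ∩ AD ∥ CE]
   → E = (-25, 4)
3. B_x = -17/2  [B is the midpoint of EA]
4. B_y = -2  [B is the midpoint of EA]
   → B = (-17/2, -2)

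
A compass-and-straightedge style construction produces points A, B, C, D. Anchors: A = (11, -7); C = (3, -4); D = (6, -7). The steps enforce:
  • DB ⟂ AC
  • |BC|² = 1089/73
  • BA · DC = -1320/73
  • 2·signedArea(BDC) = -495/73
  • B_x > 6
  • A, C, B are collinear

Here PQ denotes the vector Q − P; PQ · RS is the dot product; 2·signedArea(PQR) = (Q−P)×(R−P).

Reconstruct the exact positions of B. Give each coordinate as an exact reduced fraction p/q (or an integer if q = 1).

1. B_x = 483/73  [A, C, B are collinear ∩ DB ⟂ AC]
2. B_y = -391/73  [A, C, B are collinear ∩ DB ⟂ AC]
   → B = (483/73, -391/73)

B = (483/73, -391/73)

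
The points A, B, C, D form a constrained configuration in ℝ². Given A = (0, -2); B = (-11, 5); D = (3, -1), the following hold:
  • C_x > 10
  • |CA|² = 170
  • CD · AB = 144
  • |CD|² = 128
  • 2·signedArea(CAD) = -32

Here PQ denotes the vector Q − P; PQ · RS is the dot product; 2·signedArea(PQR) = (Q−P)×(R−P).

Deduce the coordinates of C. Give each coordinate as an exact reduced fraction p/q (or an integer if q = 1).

1. C_x = 11  [CD · AB = 144 ∩ 2·signedArea(CAD) = -32]
2. C_y = -9  [CD · AB = 144 ∩ 2·signedArea(CAD) = -32]
   → C = (11, -9)

C = (11, -9)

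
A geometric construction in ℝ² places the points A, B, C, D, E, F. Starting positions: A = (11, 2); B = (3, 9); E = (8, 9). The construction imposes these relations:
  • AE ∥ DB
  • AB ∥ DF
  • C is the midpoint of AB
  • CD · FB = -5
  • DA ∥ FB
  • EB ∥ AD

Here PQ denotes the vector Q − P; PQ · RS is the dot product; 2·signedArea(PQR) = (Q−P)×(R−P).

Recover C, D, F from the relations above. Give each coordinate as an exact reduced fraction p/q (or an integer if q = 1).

1. C_x = 7  [C is the midpoint of AB]
2. C_y = 11/2  [C is the midpoint of AB]
   → C = (7, 11/2)
3. D_x = 6  [AE ∥ DB ∩ EB ∥ AD]
4. D_y = 2  [AE ∥ DB ∩ EB ∥ AD]
   → D = (6, 2)
5. F_x = -2  [DA ∥ FB ∩ AB ∥ DF]
6. F_y = 9  [DA ∥ FB ∩ AB ∥ DF]
   → F = (-2, 9)

C = (7, 11/2)
D = (6, 2)
F = (-2, 9)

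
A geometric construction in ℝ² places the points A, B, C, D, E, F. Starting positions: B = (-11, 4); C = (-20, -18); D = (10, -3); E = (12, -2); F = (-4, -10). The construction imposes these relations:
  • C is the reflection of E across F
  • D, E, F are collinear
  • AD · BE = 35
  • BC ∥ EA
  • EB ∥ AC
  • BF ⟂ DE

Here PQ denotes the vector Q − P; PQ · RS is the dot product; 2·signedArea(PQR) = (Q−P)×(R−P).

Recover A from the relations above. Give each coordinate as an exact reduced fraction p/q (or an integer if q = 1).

1. A_x = 3  [EB ∥ AC ∩ BC ∥ EA]
2. A_y = -24  [EB ∥ AC ∩ BC ∥ EA]
   → A = (3, -24)

A = (3, -24)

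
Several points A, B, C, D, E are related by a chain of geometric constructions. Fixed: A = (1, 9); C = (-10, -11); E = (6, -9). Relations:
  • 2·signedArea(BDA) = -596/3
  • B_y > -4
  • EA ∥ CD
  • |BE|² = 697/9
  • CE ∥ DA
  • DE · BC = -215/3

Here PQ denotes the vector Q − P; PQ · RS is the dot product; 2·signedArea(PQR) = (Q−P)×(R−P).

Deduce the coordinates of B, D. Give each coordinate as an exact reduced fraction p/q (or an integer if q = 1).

1. D_x = -15  [CE ∥ DA ∩ EA ∥ CD]
2. D_y = 7  [CE ∥ DA ∩ EA ∥ CD]
   → D = (-15, 7)
3. B_x = -1  [2·signedArea(BDA) = -596/3 ∩ DE · BC = -215/3]
4. B_y = -11/3  [2·signedArea(BDA) = -596/3 ∩ DE · BC = -215/3]
   → B = (-1, -11/3)

B = (-1, -11/3)
D = (-15, 7)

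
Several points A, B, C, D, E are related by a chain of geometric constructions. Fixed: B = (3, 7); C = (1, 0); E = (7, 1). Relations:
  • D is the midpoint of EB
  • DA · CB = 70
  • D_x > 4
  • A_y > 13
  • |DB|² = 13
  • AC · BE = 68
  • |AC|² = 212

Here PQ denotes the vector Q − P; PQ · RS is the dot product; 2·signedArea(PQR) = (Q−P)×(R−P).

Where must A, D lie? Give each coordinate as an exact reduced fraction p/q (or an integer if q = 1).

1. A_x = 5  [line -4·x + 6·y + -64 = 0 ∩ |AC|² = 212]
2. A_y = 14  [line -4·x + 6·y + -64 = 0 ∩ |AC|² = 212]
   → A = (5, 14)
3. D_x = 5  [D is the midpoint of EB]
4. D_y = 4  [D is the midpoint of EB]
   → D = (5, 4)

A = (5, 14)
D = (5, 4)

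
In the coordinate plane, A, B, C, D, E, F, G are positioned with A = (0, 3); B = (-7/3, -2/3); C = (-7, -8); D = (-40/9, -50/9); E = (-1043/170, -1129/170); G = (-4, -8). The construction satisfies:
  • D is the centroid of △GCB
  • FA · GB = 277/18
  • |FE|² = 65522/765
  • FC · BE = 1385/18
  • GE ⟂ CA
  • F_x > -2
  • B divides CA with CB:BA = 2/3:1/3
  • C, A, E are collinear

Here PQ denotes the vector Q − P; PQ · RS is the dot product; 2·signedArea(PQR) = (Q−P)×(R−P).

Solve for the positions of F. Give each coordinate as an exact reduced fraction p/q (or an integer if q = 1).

1. F_x = -7/6  [FA · GB = 277/18 ∩ FC · BE = 1385/18]
2. F_y = 7/6  [FA · GB = 277/18 ∩ FC · BE = 1385/18]
   → F = (-7/6, 7/6)

F = (-7/6, 7/6)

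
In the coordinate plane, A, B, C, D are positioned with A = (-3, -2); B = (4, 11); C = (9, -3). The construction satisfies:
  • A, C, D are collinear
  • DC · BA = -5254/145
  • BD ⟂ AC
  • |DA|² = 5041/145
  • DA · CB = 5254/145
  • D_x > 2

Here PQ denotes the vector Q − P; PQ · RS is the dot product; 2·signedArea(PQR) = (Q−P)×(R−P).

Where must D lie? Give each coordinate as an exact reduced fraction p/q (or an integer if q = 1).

1. D_x = 417/145  [A, C, D are collinear ∩ BD ⟂ AC]
2. D_y = -361/145  [A, C, D are collinear ∩ BD ⟂ AC]
   → D = (417/145, -361/145)

D = (417/145, -361/145)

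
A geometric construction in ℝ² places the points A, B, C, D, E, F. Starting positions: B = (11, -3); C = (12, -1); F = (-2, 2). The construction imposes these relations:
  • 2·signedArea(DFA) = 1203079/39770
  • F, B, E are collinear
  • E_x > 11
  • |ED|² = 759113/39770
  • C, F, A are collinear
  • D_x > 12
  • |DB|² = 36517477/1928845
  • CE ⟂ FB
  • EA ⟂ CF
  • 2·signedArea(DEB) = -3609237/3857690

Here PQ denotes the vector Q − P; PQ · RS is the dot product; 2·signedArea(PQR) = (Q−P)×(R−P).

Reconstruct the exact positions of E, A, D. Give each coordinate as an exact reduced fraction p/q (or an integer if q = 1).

1. E_x = 2173/194  [F, B, E are collinear ∩ CE ⟂ FB]
2. E_y = -597/194  [F, B, E are collinear ∩ CE ⟂ FB]
   → E = (2173/194, -597/194)
3. A_x = 231893/19885  [C, F, A are collinear ∩ EA ⟂ CF]
4. A_y = -36887/39770  [C, F, A are collinear ∩ EA ⟂ CF]
   → A = (231893/19885, -36887/39770)
5. D_x = 245051/19885  [2·signedArea(DEB) = -3609237/3857690 ∩ 2·signedArea(DFA) = 1203079/39770]
6. D_y = 22768/19885  [2·signedArea(DEB) = -3609237/3857690 ∩ 2·signedArea(DFA) = 1203079/39770]
   → D = (245051/19885, 22768/19885)

A = (231893/19885, -36887/39770)
D = (245051/19885, 22768/19885)
E = (2173/194, -597/194)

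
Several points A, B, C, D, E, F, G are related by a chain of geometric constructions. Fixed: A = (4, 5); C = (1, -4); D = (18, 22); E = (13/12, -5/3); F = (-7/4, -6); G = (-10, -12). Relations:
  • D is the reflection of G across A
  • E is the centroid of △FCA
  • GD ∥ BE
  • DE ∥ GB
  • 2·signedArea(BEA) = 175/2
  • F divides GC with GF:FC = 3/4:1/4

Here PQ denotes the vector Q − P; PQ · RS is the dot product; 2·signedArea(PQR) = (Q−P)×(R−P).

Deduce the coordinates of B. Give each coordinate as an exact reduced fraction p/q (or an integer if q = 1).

B = (-323/12, -107/3)

1. B_x = -323/12  [GD ∥ BE ∩ DE ∥ GB]
2. B_y = -107/3  [GD ∥ BE ∩ DE ∥ GB]
   → B = (-323/12, -107/3)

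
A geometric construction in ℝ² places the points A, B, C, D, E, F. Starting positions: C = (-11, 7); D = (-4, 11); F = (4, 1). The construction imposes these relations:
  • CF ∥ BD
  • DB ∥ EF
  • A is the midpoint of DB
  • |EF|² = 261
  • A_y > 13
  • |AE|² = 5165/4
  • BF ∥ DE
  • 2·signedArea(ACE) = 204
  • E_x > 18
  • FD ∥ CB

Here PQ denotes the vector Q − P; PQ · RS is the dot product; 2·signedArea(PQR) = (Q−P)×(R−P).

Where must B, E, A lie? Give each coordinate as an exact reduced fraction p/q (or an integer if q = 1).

1. B_x = -19  [CF ∥ BD ∩ FD ∥ CB]
2. B_y = 17  [CF ∥ BD ∩ FD ∥ CB]
   → B = (-19, 17)
3. E_x = 19  [DB ∥ EF ∩ BF ∥ DE]
4. E_y = -5  [DB ∥ EF ∩ BF ∥ DE]
   → E = (19, -5)
5. A_x = -23/2  [A is the midpoint of DB]
6. A_y = 14  [A is the midpoint of DB]
   → A = (-23/2, 14)

A = (-23/2, 14)
B = (-19, 17)
E = (19, -5)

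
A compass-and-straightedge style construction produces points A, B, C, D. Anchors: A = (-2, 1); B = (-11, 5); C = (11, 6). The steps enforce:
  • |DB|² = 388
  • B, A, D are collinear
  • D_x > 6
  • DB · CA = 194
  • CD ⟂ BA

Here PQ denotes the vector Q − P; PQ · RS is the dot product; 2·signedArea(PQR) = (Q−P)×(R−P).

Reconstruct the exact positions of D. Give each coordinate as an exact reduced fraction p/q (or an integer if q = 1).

1. D_x = 7  [B, A, D are collinear ∩ CD ⟂ BA]
2. D_y = -3  [B, A, D are collinear ∩ CD ⟂ BA]
   → D = (7, -3)

D = (7, -3)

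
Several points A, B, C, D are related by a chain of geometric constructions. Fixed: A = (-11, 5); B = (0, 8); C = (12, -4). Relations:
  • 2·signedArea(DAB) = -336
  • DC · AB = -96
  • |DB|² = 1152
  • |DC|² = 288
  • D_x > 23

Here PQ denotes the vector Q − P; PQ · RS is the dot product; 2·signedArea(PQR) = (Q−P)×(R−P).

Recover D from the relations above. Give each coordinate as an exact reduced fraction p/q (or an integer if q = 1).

1. D_x = 24  [2·signedArea(DAB) = -336 ∩ DC · AB = -96]
2. D_y = -16  [2·signedArea(DAB) = -336 ∩ DC · AB = -96]
   → D = (24, -16)

D = (24, -16)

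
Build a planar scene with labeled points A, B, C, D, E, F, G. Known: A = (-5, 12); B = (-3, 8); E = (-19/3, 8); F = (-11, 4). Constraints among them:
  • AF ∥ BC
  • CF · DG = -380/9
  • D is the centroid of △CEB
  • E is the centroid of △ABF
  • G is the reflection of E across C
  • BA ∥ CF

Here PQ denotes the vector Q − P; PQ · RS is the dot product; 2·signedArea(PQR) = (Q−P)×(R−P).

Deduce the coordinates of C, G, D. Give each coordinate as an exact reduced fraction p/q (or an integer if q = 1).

1. C_x = -9  [BA ∥ CF ∩ AF ∥ BC]
2. C_y = 0  [BA ∥ CF ∩ AF ∥ BC]
   → C = (-9, 0)
3. G_x = -35/3  [G is the reflection of E across C]
4. G_y = -8  [G is the reflection of E across C]
   → G = (-35/3, -8)
5. D_x = -55/9  [D is the centroid of △CEB]
6. D_y = 16/3  [D is the centroid of △CEB]
   → D = (-55/9, 16/3)

C = (-9, 0)
D = (-55/9, 16/3)
G = (-35/3, -8)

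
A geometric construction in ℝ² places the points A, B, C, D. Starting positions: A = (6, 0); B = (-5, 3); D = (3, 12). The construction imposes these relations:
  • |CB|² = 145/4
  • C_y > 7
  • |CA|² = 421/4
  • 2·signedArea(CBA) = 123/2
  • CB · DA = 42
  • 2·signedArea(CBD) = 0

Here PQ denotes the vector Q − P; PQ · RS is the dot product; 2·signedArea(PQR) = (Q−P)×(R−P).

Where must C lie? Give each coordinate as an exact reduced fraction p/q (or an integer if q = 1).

C = (-1, 15/2)

1. C_x = -1  [2·signedArea(CBD) = 0 ∩ 2·signedArea(CBA) = 123/2]
2. C_y = 15/2  [2·signedArea(CBD) = 0 ∩ 2·signedArea(CBA) = 123/2]
   → C = (-1, 15/2)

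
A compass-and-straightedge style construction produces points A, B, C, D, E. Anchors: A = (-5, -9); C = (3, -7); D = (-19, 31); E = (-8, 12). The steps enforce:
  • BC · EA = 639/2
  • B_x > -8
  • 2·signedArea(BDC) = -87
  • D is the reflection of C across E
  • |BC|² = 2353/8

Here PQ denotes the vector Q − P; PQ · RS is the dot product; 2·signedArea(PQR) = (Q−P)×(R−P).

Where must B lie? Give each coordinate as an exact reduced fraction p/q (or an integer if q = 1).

1. B_x = -29/4  [2·signedArea(BDC) = -87 ∩ BC · EA = 639/2]
2. B_y = 27/4  [2·signedArea(BDC) = -87 ∩ BC · EA = 639/2]
   → B = (-29/4, 27/4)

B = (-29/4, 27/4)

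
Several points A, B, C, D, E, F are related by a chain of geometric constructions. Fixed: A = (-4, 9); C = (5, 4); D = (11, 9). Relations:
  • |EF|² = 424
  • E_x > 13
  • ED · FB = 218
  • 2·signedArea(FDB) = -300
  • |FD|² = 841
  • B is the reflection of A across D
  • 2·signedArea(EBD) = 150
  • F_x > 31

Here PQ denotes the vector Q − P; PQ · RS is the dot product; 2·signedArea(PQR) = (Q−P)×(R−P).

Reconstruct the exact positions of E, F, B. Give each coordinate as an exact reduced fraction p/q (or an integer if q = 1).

1. B_x = 26  [B is the reflection of A across D]
2. B_y = 9  [B is the reflection of A across D]
   → B = (26, 9)
3. E_y = -1  [2·signedArea(EBD) = 150]
4. F_y = -11  [2·signedArea(FDB) = -300]
5. F_x = 32  [|FD|² = 841]
   → F = (32, -11)
6. E_x = 14  [2·signedArea(EBD) = 150 ∩ ED · FB = 218]
   → E = (14, -1)
7. E_y = -1  [2·signedArea(EBD) = 150 ∩ ED · FB = 218]
   → E = (14, -1)

B = (26, 9)
E = (14, -1)
F = (32, -11)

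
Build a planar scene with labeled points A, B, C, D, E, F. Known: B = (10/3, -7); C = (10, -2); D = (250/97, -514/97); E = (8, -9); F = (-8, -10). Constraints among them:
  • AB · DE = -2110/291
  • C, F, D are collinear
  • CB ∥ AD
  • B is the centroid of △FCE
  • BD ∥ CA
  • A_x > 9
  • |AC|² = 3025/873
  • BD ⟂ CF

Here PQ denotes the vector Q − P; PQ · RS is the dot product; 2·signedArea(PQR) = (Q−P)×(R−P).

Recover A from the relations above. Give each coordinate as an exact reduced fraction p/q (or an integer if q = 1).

A = (2690/291, -29/97)

1. A_x = 2690/291  [CB ∥ AD ∩ BD ∥ CA]
2. A_y = -29/97  [CB ∥ AD ∩ BD ∥ CA]
   → A = (2690/291, -29/97)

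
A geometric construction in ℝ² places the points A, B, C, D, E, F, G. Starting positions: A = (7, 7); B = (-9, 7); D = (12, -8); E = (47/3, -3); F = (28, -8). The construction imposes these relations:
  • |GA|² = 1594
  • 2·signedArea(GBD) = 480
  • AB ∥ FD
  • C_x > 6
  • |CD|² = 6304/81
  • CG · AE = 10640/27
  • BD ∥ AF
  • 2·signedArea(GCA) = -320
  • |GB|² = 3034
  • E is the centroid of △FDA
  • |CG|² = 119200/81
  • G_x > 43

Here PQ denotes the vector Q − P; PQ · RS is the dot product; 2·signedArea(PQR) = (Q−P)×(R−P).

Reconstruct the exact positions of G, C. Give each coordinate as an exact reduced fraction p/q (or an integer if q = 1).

C = (56/9, -4/3)
G = (44, -8)

1. G_x = 44  [line 15·x + 21·y + -492 = 0 ∩ |GB|² = 3034]
2. G_y = -8  [line 15·x + 21·y + -492 = 0 ∩ |GB|² = 3034]
   → G = (44, -8)
3. C_x = 56/9  [CG · AE = 10640/27 ∩ 2·signedArea(GCA) = -320]
4. C_y = -4/3  [CG · AE = 10640/27 ∩ 2·signedArea(GCA) = -320]
   → C = (56/9, -4/3)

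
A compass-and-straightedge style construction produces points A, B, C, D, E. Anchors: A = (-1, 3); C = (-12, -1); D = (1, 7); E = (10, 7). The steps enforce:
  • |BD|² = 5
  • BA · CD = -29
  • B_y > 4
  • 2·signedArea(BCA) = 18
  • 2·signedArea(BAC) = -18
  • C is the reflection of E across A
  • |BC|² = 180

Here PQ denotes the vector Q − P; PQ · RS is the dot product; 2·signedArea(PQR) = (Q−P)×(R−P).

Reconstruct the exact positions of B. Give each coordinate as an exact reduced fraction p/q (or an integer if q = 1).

1. B_x = 0  [2·signedArea(BCA) = 18 ∩ BA · CD = -29]
2. B_y = 5  [2·signedArea(BCA) = 18 ∩ BA · CD = -29]
   → B = (0, 5)

B = (0, 5)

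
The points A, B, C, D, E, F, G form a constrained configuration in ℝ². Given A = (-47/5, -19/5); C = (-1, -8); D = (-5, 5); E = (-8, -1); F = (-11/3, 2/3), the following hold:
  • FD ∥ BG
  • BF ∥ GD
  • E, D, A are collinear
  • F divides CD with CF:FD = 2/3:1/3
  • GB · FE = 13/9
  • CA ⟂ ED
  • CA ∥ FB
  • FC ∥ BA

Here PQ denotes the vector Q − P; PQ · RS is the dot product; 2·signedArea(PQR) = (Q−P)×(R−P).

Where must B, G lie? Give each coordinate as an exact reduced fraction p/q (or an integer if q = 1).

1. B_x = -181/15  [FC ∥ BA ∩ CA ∥ FB]
2. B_y = 73/15  [FC ∥ BA ∩ CA ∥ FB]
   → B = (-181/15, 73/15)
3. G_x = -67/5  [BF ∥ GD ∩ FD ∥ BG]
4. G_y = 46/5  [BF ∥ GD ∩ FD ∥ BG]
   → G = (-67/5, 46/5)

B = (-181/15, 73/15)
G = (-67/5, 46/5)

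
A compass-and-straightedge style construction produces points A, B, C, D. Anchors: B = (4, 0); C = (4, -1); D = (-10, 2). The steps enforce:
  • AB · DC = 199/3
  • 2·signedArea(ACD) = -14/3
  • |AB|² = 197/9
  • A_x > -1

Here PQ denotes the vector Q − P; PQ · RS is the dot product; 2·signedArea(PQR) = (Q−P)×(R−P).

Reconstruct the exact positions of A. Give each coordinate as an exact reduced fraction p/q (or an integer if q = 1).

1. A_x = -2/3  [AB · DC = 199/3 ∩ 2·signedArea(ACD) = -14/3]
2. A_y = 1/3  [AB · DC = 199/3 ∩ 2·signedArea(ACD) = -14/3]
   → A = (-2/3, 1/3)

A = (-2/3, 1/3)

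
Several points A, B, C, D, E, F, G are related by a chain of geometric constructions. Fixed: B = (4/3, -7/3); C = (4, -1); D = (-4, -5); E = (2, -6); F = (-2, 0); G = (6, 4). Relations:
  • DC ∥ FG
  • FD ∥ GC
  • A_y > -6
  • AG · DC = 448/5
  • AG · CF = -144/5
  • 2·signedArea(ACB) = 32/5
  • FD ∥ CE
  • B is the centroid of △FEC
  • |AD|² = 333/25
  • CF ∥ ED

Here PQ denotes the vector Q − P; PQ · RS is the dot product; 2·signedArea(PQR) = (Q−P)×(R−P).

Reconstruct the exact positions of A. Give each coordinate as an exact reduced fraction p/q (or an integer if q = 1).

A = (-2/5, -28/5)

1. A_x = -2/5  [AG · CF = -144/5 ∩ AG · DC = 448/5]
2. A_y = -28/5  [AG · CF = -144/5 ∩ AG · DC = 448/5]
   → A = (-2/5, -28/5)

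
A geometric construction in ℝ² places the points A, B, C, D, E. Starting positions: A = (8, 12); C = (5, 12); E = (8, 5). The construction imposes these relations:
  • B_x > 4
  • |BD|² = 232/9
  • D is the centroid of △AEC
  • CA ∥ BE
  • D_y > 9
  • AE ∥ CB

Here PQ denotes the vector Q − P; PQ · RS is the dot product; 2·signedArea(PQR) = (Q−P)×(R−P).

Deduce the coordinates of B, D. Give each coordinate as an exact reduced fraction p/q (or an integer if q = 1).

1. B_x = 5  [CA ∥ BE ∩ AE ∥ CB]
2. B_y = 5  [CA ∥ BE ∩ AE ∥ CB]
   → B = (5, 5)
3. D_x = 7  [D is the centroid of △AEC]
4. D_y = 29/3  [D is the centroid of △AEC]
   → D = (7, 29/3)

B = (5, 5)
D = (7, 29/3)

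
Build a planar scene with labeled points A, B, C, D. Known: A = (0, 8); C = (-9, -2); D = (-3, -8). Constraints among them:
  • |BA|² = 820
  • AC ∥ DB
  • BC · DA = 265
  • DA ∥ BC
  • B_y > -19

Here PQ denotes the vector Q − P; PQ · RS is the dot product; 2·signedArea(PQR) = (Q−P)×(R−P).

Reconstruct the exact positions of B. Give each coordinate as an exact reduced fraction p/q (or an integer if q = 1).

B = (-12, -18)

1. B_x = -12  [DA ∥ BC ∩ AC ∥ DB]
2. B_y = -18  [DA ∥ BC ∩ AC ∥ DB]
   → B = (-12, -18)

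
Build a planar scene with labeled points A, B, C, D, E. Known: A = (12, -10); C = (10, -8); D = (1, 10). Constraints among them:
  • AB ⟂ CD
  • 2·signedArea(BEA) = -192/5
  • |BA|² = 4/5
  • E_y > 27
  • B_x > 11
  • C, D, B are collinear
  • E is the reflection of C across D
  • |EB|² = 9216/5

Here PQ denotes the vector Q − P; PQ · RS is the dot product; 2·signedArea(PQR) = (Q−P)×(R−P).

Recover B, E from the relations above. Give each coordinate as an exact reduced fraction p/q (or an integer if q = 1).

B = (56/5, -52/5)
E = (-8, 28)

1. B_x = 56/5  [C, D, B are collinear ∩ AB ⟂ CD]
2. B_y = -52/5  [C, D, B are collinear ∩ AB ⟂ CD]
   → B = (56/5, -52/5)
3. E_x = -8  [E is the reflection of C across D]
4. E_y = 28  [E is the reflection of C across D]
   → E = (-8, 28)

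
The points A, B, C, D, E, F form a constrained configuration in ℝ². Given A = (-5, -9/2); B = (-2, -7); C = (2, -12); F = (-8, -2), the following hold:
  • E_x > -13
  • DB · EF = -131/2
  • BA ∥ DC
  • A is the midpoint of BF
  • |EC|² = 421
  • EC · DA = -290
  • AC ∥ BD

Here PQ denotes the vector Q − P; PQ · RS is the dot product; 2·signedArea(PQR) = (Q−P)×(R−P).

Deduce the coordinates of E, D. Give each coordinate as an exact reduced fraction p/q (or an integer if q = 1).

1. D_x = 5  [BA ∥ DC ∩ AC ∥ BD]
2. D_y = -29/2  [BA ∥ DC ∩ AC ∥ BD]
   → D = (5, -29/2)
3. E_x = -12  [EC · DA = -290 ∩ DB · EF = -131/2]
4. E_y = 3  [EC · DA = -290 ∩ DB · EF = -131/2]
   → E = (-12, 3)

D = (5, -29/2)
E = (-12, 3)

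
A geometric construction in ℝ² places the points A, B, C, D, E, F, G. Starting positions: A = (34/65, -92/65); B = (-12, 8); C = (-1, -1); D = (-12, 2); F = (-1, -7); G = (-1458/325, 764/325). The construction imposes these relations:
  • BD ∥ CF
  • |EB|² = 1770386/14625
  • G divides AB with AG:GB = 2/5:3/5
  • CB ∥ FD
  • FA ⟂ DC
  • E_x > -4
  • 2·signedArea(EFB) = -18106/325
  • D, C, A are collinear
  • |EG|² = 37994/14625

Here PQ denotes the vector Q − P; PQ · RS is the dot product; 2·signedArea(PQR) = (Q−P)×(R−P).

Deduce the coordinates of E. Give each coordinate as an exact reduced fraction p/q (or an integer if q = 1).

E = (-3241/975, 401/325)

1. E_x = -3241/975  [line -15·x + -11·y + -11794/325 = 0 ∩ |EG|² = 37994/14625]
2. E_y = 401/325  [line -15·x + -11·y + -11794/325 = 0 ∩ |EG|² = 37994/14625]
   → E = (-3241/975, 401/325)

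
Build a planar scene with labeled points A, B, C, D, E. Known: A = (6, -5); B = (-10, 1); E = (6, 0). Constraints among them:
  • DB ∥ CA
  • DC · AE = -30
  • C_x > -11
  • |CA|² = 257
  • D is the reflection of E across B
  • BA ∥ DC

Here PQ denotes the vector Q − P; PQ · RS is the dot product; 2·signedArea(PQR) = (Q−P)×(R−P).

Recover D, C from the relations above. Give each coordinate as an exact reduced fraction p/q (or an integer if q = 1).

1. D_x = -26  [D is the reflection of E across B]
2. D_y = 2  [D is the reflection of E across B]
   → D = (-26, 2)
3. C_x = -10  [DB ∥ CA ∩ BA ∥ DC]
4. C_y = -4  [DB ∥ CA ∩ BA ∥ DC]
   → C = (-10, -4)

C = (-10, -4)
D = (-26, 2)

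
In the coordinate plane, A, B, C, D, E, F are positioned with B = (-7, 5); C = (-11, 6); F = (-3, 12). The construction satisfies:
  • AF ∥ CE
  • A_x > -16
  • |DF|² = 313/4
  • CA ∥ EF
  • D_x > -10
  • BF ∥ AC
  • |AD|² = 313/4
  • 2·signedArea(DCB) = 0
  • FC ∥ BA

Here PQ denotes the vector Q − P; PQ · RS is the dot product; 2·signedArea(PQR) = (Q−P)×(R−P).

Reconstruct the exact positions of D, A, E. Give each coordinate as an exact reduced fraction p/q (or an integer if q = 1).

1. A_x = -15  [BF ∥ AC ∩ FC ∥ BA]
2. A_y = -1  [BF ∥ AC ∩ FC ∥ BA]
   → A = (-15, -1)
3. E_x = 1  [CA ∥ EF ∩ AF ∥ CE]
4. E_y = 19  [CA ∥ EF ∩ AF ∥ CE]
   → E = (1, 19)
5. D_x = -9  [line 1·x + 4·y + -13 = 0 ∩ |AD|² = 313/4]
6. D_y = 11/2  [line 1·x + 4·y + -13 = 0 ∩ |AD|² = 313/4]
   → D = (-9, 11/2)

A = (-15, -1)
D = (-9, 11/2)
E = (1, 19)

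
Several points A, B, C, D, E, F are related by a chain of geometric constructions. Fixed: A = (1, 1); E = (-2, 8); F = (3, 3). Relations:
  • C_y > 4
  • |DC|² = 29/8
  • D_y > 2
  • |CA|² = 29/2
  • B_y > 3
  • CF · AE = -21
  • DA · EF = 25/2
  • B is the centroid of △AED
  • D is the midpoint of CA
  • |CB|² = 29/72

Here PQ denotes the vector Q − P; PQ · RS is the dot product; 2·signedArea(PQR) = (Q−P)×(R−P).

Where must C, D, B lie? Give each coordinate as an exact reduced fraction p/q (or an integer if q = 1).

B = (-1/4, 47/12)
C = (-1/2, 9/2)
D = (1/4, 11/4)

1. C_x = -1/2  [line 3·x + -7·y + 33 = 0 ∩ |CA|² = 29/2]
2. C_y = 9/2  [line 3·x + -7·y + 33 = 0 ∩ |CA|² = 29/2]
   → C = (-1/2, 9/2)
3. D_x = 1/4  [D is the midpoint of CA]
4. D_y = 11/4  [D is the midpoint of CA]
   → D = (1/4, 11/4)
5. B_x = -1/4  [B is the centroid of △AED]
6. B_y = 47/12  [B is the centroid of △AED]
   → B = (-1/4, 47/12)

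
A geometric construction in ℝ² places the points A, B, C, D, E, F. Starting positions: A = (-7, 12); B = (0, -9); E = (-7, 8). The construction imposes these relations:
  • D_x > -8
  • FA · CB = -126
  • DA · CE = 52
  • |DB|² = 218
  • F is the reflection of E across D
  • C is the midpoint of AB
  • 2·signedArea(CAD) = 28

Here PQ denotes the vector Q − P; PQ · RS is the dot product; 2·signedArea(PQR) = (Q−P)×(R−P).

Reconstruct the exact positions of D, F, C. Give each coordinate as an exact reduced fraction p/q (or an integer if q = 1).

C = (-7/2, 3/2)
D = (-7, 4)
F = (-7, 0)

1. C_x = -7/2  [C is the midpoint of AB]
2. C_y = 3/2  [C is the midpoint of AB]
   → C = (-7/2, 3/2)
3. D_x = -7  [DA · CE = 52 ∩ 2·signedArea(CAD) = 28]
4. D_y = 4  [DA · CE = 52 ∩ 2·signedArea(CAD) = 28]
   → D = (-7, 4)
5. F_x = -7  [F is the reflection of E across D]
6. F_y = 0  [F is the reflection of E across D]
   → F = (-7, 0)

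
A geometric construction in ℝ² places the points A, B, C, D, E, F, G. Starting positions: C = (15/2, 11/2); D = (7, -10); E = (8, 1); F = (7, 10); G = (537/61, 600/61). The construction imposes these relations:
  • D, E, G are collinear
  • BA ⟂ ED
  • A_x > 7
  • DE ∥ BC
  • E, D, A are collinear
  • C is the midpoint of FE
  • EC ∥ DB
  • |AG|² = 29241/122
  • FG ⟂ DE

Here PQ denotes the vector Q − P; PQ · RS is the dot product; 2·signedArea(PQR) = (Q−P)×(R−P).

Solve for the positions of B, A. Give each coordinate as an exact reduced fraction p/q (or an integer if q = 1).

1. B_x = 13/2  [DE ∥ BC ∩ EC ∥ DB]
2. B_y = -11/2  [DE ∥ BC ∩ EC ∥ DB]
   → B = (13/2, -11/2)
3. A_x = 903/122  [E, D, A are collinear ∩ BA ⟂ ED]
4. A_y = -681/122  [E, D, A are collinear ∩ BA ⟂ ED]
   → A = (903/122, -681/122)

A = (903/122, -681/122)
B = (13/2, -11/2)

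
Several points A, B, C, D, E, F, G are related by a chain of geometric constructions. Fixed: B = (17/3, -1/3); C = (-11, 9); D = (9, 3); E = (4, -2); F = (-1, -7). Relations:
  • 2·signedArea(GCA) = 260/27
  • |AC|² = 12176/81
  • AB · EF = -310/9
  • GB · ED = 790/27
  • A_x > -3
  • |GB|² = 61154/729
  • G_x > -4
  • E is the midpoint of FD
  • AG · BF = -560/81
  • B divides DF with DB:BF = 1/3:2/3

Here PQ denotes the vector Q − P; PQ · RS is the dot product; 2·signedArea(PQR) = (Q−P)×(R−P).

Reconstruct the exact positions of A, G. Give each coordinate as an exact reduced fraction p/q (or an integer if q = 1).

1. A_x = -19/9  [line 5·x + 5·y + 70/9 = 0 ∩ |AC|² = 12176/81]
2. A_y = 5/9  [line 5·x + 5·y + 70/9 = 0 ∩ |AC|² = 12176/81]
   → A = (-19/9, 5/9)
3. G_x = -82/27  [2·signedArea(GCA) = 260/27 ∩ GB · ED = 790/27]
4. G_y = 68/27  [2·signedArea(GCA) = 260/27 ∩ GB · ED = 790/27]
   → G = (-82/27, 68/27)

A = (-19/9, 5/9)
G = (-82/27, 68/27)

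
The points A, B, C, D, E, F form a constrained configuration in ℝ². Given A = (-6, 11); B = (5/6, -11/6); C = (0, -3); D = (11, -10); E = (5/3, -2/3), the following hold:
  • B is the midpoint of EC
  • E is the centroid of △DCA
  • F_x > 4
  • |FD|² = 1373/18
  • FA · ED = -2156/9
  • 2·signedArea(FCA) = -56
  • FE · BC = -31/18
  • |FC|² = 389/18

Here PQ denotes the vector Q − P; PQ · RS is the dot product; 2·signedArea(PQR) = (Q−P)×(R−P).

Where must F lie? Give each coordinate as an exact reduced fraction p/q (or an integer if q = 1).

1. F_x = 9/2  [2·signedArea(FCA) = -56 ∩ FA · ED = -2156/9]
2. F_y = -25/6  [2·signedArea(FCA) = -56 ∩ FA · ED = -2156/9]
   → F = (9/2, -25/6)

F = (9/2, -25/6)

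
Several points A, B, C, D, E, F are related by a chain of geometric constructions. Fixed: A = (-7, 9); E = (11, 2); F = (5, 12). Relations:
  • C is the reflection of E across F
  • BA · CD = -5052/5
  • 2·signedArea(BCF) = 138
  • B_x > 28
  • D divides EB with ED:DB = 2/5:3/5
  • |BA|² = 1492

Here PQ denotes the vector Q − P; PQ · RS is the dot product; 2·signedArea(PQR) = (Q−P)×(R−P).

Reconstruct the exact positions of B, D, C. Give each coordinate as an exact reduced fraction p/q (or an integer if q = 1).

B = (29, -5)
C = (-1, 22)
D = (91/5, -4/5)

1. C_x = -1  [C is the reflection of E across F]
2. C_y = 22  [C is the reflection of E across F]
   → C = (-1, 22)
3. B_x = 29  [line 10·x + 6·y + -260 = 0 ∩ |BA|² = 1492]
4. B_y = -5  [line 10·x + 6·y + -260 = 0 ∩ |BA|² = 1492]
   → B = (29, -5)
5. D_x = 91/5  [D divides EB with ED:DB = 2/5:3/5]
6. D_y = -4/5  [D divides EB with ED:DB = 2/5:3/5]
   → D = (91/5, -4/5)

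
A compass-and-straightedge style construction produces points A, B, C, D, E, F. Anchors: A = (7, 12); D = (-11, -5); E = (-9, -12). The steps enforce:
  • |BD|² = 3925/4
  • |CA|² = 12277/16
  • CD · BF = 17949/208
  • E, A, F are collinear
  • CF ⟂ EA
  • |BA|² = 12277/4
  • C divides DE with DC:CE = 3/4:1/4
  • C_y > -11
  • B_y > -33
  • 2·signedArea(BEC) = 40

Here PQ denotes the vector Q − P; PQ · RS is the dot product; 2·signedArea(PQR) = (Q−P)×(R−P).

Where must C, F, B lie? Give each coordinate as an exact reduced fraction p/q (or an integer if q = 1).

B = (-26, -65/2)
C = (-19/2, -41/4)
F = (-217/26, -573/52)

1. C_x = -19/2  [C divides DE with DC:CE = 3/4:1/4]
2. C_y = -41/4  [C divides DE with DC:CE = 3/4:1/4]
   → C = (-19/2, -41/4)
3. F_x = -217/26  [E, A, F are collinear ∩ CF ⟂ EA]
4. F_y = -573/52  [E, A, F are collinear ∩ CF ⟂ EA]
   → F = (-217/26, -573/52)
5. B_x = -26  [2·signedArea(BEC) = 40 ∩ CD · BF = 17949/208]
6. B_y = -65/2  [2·signedArea(BEC) = 40 ∩ CD · BF = 17949/208]
   → B = (-26, -65/2)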